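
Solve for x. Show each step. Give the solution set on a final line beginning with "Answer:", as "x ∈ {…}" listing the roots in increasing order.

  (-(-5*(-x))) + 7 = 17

Step 1. [(-(-5*(-x))) + 7 = 17] 7 comes off first (subtract 7) ⇒ sub: -(-5*(-x)) = 10.
Step 2. [-(-5*(-x)) = 10] leading − — multiply by −1, so neg: -5*(-x) = -10.
Step 3. [-5*(-x) = -10] -5 out front; divide by -5, so div: -x = 2.
Step 4. [-x = 2] LHS negated; negate both sides ⇒ neg: x = -2.

Answer: x ∈ {-2}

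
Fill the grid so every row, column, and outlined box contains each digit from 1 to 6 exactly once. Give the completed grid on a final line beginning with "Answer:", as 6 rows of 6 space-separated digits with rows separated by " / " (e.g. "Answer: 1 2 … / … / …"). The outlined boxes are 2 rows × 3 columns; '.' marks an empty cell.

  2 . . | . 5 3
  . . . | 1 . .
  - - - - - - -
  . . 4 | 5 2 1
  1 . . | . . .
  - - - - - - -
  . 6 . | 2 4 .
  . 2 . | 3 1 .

Step 1. [r6c3∈{5}] r6c3 has the single candidate 5 ⇒ r6c3=5.
Step 2. [r2c5∈{6}] only 6 remains possible at r2c5 ⇒ r2c5=6.
Step 3. [r2c3∈{3}] r2c3 has the single candidate 3, so r2c3=3.
Step 4. [r4c4∈{4,6}] 6 has one home in col 4: r4c4, so r4c4=6.
Step 5. [r2c1∈{4,5}] in col 1, 5 fits only at r2c1. So r2c1=5.
Step 6. [r1c4∈{4}] r1c4 has the single candidate 4 ⇒ r1c4=4.
Step 7. [r3c2∈{3}] r3c2's peers cover all but 3. So r3c2=3.
Step 8. [r1c3∈{1,6}] r1c3 is the only open cell in row 1 admitting 6, so r1c3=6.
Step 9. [r4c5∈{3}] only 3 remains possible at r4c5 ⇒ r4c5=3.
Step 10. [r4c2∈{5}] r4c2 has the single candidate 5 ⇒ r4c2=5.
Step 11. [r4c3∈{2}] r4c3's peers cover all but 2. So r4c3=2.
Step 12. [r3c1∈{6}] r3c1 has the single candidate 6 ⇒ r3c1=6.
Step 13. [r2c6∈{2}] nothing but 2 survives at r2c6. So r2c6=2.
Step 14. [r4c6∈{4}] r4c6 is down to just 4. So r4c6=4.
Step 15. [r6c6∈{6}] only 6 remains possible at r6c6 ⇒ r6c6=6.
Step 16. [r5c3∈{1}] r5c3's peers cover all but 1 ⇒ r5c3=1.
Step 17. [r5c1∈{3}] r5c1 has the single candidate 3. So r5c1=3.
Step 18. [r6c1∈{4}] r6c1's peers cover all but 4, so r6c1=4.
Step 19. [r2c2∈{4}] r2c2 is down to just 4, so r2c2=4.
Step 20. [r1c2∈{1}] r1c2 has the single candidate 1. So r1c2=1.
Step 21. [r5c6∈{5}] r5c6's peers cover all but 5 ⇒ r5c6=5.

Answer: 2 1 6 4 5 3 / 5 4 3 1 6 2 / 6 3 4 5 2 1 / 1 5 2 6 3 4 / 3 6 1 2 4 5 / 4 2 5 3 1 6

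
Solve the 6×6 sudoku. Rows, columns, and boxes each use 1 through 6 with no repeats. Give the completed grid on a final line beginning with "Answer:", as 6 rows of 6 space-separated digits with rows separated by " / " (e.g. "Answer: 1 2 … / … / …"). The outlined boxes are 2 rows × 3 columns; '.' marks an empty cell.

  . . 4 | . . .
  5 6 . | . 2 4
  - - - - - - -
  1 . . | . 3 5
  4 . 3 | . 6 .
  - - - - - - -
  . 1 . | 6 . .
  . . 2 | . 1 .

Step 1. [r6c6∈{3}] r6c6 has the single candidate 3, so r6c6=3.
Step 2. [r1c2∈{2,3}] col 2 places 3 nowhere but r1c2 ⇒ r1c2=3.
Step 3. [r3c4∈{2,4}] 4 has one home in row 3: r3c4. So r3c4=4.
Step 4. [r6c4∈{5}] only 5 remains possible at r6c4, so r6c4=5.
Step 5. [r1c4∈{1}] r1c4 has the single candidate 1, so r1c4=1.
Step 6. [r4c4∈{2}] only 2 remains possible at r4c4 ⇒ r4c4=2.
Step 7. [r1c1∈{2}] r1c1 is down to just 2. So r1c1=2.
Step 8. [r4c6∈{1}] only 1 remains possible at r4c6 ⇒ r4c6=1.
Step 9. [r5c6∈{2}] r5c6's peers cover all but 2, so r5c6=2.
Step 10. [r1c6∈{6}] nothing but 6 survives at r1c6, so r1c6=6.
Step 11. [r5c1∈{3}] r5c1's peers cover all but 3. So r5c1=3.
Step 12. [r2c4∈{3}] nothing but 3 survives at r2c4 ⇒ r2c4=3.
Step 13. [r6c1∈{6}] r6c1's peers cover all but 6. So r6c1=6.
Step 14. [r5c3∈{5}] only 5 remains possible at r5c3 ⇒ r5c3=5.
Step 15. [r2c3∈{1}] r2c3 has the single candidate 1, so r2c3=1.
Step 16. [r5c5∈{4}] r5c5 has the single candidate 4 ⇒ r5c5=4.
Step 17. [r1c5∈{5}] r1c5 has the single candidate 5 ⇒ r1c5=5.
Step 18. [r6c2∈{4}] r6c2's peers cover all but 4. So r6c2=4.
Step 19. [r4c2∈{5}] r4c2 has the single candidate 5. So r4c2=5.
Step 20. [r3c2∈{2}] r3c2 has the single candidate 2, so r3c2=2.
Step 21. [r3c3∈{6}] r3c3 is down to just 6. So r3c3=6.

Answer: 2 3 4 1 5 6 / 5 6 1 3 2 4 / 1 2 6 4 3 5 / 4 5 3 2 6 1 / 3 1 5 6 4 2 / 6 4 2 5 1 3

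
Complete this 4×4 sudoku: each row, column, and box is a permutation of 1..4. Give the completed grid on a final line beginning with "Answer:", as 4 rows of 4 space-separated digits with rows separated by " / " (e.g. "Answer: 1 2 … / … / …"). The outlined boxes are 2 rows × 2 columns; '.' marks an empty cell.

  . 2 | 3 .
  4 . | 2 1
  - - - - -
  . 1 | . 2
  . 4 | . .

Step 1. [r4c4∈{3}] r4c4's peers cover all but 3, so r4c4=3.
Step 2. [r4c1∈{2}] r4c1 has the single candidate 2, so r4c1=2.
Step 3. [r3c1∈{3}] r3c1 is down to just 3 ⇒ r3c1=3.
Step 4. [r1c4∈{4}] r1c4's peers cover all but 4. So r1c4=4.
Step 5. [r4c3∈{1}] r4c3 is down to just 1, so r4c3=1.
Step 6. [r1c1∈{1}] r1c1 is down to just 1. So r1c1=1.
Step 7. [r3c3∈{4}] r3c3 is down to just 4. So r3c3=4.
Step 8. [r2c2∈{3}] r2c2's peers cover all but 3, so r2c2=3.

Answer: 1 2 3 4 / 4 3 2 1 / 3 1 4 2 / 2 4 1 3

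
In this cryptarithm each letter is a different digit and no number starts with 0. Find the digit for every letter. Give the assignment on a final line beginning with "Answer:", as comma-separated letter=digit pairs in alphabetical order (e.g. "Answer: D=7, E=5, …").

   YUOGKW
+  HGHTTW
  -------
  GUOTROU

Step 1. [col 1: W + W ≡ U (mod 10)] several values work for U in column 1 (W + W ≡ U (mod 10), carry-in 0); try U=2. So U=2.
Step 2. [col 1: W + W ≡ U (mod 10)] no forcing yet in column 1 (carry-in 0); W=6 is free and consistent — try it, so W=6.
Step 3. [col 2: K + T ≡ O (mod 10)] no forcing yet in column 2 (carry-in 1); T=7 is free and consistent — try it, so T=7.
Step 4. [col 2: K + T ≡ O (mod 10)] no forcing yet in column 2 (carry-in 1); K=5 is free and consistent — try it. So K=5.
Step 5. [G] adding two 6-digit numbers gives at most 6+1 digits, and here it does — G is that final carry and must be 1 ⇒ G=1.
Step 6. [col 2: K + T ≡ O (mod 10)] column 2: given K=5, T=7, carry-in 1, and digits 1,2,5,6,7 already taken and all letters distinct, K+T≡O (mod 10) forces O=3. So O=3.
Step 7. [col 3: G + T ≡ R (mod 10)] in column 3 we have G+T≡R with carry-in 1; given G=1, T=7 and digits 1,2,3,5,6,7 already taken and all letters distinct, that pins R to 9, so R=9.
Step 8. [col 4: O + H ≡ T (mod 10)] in column 4 we have O+H≡T with carry-in 0; given O=3, T=7 and digits 1,2,3,5,6,7,9 already taken and all letters distinct, that pins H to 4, so H=4.
Step 9. [col 6: Y + H ≡ U (mod 10)] column 6: given H=4, U=2, carry-in 0, and digits 1,2,3,4,5,6,7,9 already taken and all letters distinct, Y+H≡U (mod 10) forces Y=8. So Y=8.

Answer: G=1, H=4, K=5, O=3, R=9, T=7, U=2, W=6, Y=8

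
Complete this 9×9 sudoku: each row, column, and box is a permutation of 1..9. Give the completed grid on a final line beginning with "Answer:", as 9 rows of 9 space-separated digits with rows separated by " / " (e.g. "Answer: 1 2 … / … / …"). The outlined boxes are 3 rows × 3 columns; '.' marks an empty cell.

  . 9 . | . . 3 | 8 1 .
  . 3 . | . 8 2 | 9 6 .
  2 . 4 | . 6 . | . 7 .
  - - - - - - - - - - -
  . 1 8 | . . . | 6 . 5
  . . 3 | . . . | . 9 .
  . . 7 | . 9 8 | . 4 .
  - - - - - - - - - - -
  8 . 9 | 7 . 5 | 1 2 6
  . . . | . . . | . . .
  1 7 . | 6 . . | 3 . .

Step 1. [r8c7∈{4,5,7}] across col 7, 4 lands solely at r8c7, so r8c7=4.
Step 2. [r8c4∈{1,2,3,8,9}] across col 4, 8 lands solely at r8c4 ⇒ r8c4=8.
Step 3. [r1c5∈{4,5,7}] 7 has one home in box 2: r1c5, so r1c5=7.
Step 4. [r5c5∈{1,2,4,5}] r5c5 is the only open cell in col 5 admitting 5 ⇒ r5c5=5.
Step 5. [r5c6∈{1,4,6,7}] col 6 places 6 nowhere but r5c6, so r5c6=6.
Step 6. [r6c7∈{2}] nothing but 2 survives at r6c7 ⇒ r6c7=2.
Step 7. [r8c8∈{5}] nothing but 5 survives at r8c8 ⇒ r8c8=5.
Step 8. [r8c5∈{1,2,3}] 1 has one home in col 5: r8c5, so r8c5=1.
Step 9. [r3c4∈{1,5,9}] r3c4 is the only open cell in col 4 admitting 9, so r3c4=9.
Step 10. [r5c2∈{2,4}] across box 4, 2 lands solely at r5c2. So r5c2=2.
Step 11. [r5c9∈{1,7,8}] r5c9 is the only open cell in row 5 admitting 8 ⇒ r5c9=8.
Step 12. [r5c4∈{1,4}] r5c4 is the only open cell in row 5 admitting 1, so r5c4=1.
Step 13. [r6c4∈{3}] nothing but 3 survives at r6c4 ⇒ r6c4=3.
Step 14. [r9c3∈{2,5}] in row 9, 5 fits only at r9c3. So r9c3=5.
Step 15. [r8c2∈{6}] only 6 remains possible at r8c2 ⇒ r8c2=6.
Step 16. [r2c9∈{4}] only 4 remains possible at r2c9. So r2c9=4.
Step 17. [r9c9∈{9}] r9c9 has the single candidate 9 ⇒ r9c9=9.
Step 18. [r9c6∈{4}] r9c6 is down to just 4, so r9c6=4.
Step 19. [r4c5∈{2,4}] 4 has one home in col 5: r4c5 ⇒ r4c5=4.
Step 20. [r6c1∈{5,6}] 6 has one home in row 6: r6c1 ⇒ r6c1=6.
Step 21. [r1c1∈{5}] only 5 remains possible at r1c1. So r1c1=5.
Step 22. [r3c7∈{5}] only 5 remains possible at r3c7, so r3c7=5.
Step 23. [r1c9∈{2}] r1c9 is down to just 2. So r1c9=2.
Step 24. [r4c1∈{9}] r4c1 has the single candidate 9 ⇒ r4c1=9.
Step 25. [r5c1∈{4}] r5c1 is down to just 4. So r5c1=4.
Step 26. [r2c4∈{5}] r2c4 has the single candidate 5. So r2c4=5.
Step 27. [r9c5∈{2}] only 2 remains possible at r9c5. So r9c5=2.
Step 28. [r3c9∈{3}] nothing but 3 survives at r3c9. So r3c9=3.
Step 29. [r6c9∈{1}] r6c9 has the single candidate 1. So r6c9=1.
Step 30. [r7c2∈{4}] nothing but 4 survives at r7c2. So r7c2=4.
Step 31. [r5c7∈{7}] r5c7 is down to just 7 ⇒ r5c7=7.
Step 32. [r1c3∈{6}] only 6 remains possible at r1c3, so r1c3=6.
Step 33. [r4c6∈{7}] r4c6's peers cover all but 7, so r4c6=7.
Step 34. [r9c8∈{8}] r9c8 is down to just 8, so r9c8=8.
Step 35. [r4c8∈{3}] r4c8 is down to just 3. So r4c8=3.
Step 36. [r3c6∈{1}] nothing but 1 survives at r3c6. So r3c6=1.
Step 37. [r4c4∈{2}] r4c4 has the single candidate 2, so r4c4=2.
Step 38. [r7c5∈{3}] r7c5 has the single candidate 3, so r7c5=3.
Step 39. [r6c2∈{5}] nothing but 5 survives at r6c2. So r6c2=5.
Step 40. [r2c3∈{1}] nothing but 1 survives at r2c3 ⇒ r2c3=1.
Step 41. [r8c1∈{3}] nothing but 3 survives at r8c1 ⇒ r8c1=3.
Step 42. [r8c9∈{7}] nothing but 7 survives at r8c9. So r8c9=7.
Step 43. [r1c4∈{4}] nothing but 4 survives at r1c4, so r1c4=4.
Step 44. [r8c3∈{2}] r8c3 has the single candidate 2. So r8c3=2.
Step 45. [r3c2∈{8}] r3c2's peers cover all but 8 ⇒ r3c2=8.
Step 46. [r2c1∈{7}] nothing but 7 survives at r2c1, so r2c1=7.
Step 47. [r8c6∈{9}] r8c6's peers cover all but 9, so r8c6=9.

Answer: 5 9 6 4 7 3 8 1 2 / 7 3 1 5 8 2 9 6 4 / 2 8 4 9 6 1 5 7 3 / 9 1 8 2 4 7 6 3 5 / 4 2 3 1 5 6 7 9 8 / 6 5 7 3 9 8 2 4 1 / 8 4 9 7 3 5 1 2 6 / 3 6 2 8 1 9 4 5 7 / 1 7 5 6 2 4 3 8 9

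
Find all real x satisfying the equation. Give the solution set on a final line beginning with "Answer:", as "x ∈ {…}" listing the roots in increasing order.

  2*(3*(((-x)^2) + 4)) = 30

Step 1. [2*(3*(((-x)^2) + 4)) = 30] 2 out front; divide by 2. So div: 3*(((-x)^2) + 4) = 15.
Step 2. [3*(((-x)^2) + 4) = 15] leading coefficient 3: divide by 3, so div: ((-x)^2) + 4 = 5.
Step 3. [((-x)^2) + 4 = 5] subtract 4: x sits inside (… + 4), so sub: (-x)^2 = 1.
Step 4. [(-x)^2 = 1] LHS squared, RHS 1 ≥ 0: apply √ (±), so sqrt: -x = 1 or -1.
Step 5. [-x = 1 or -1] flip signs both sides. So neg: x = -1 or 1.

Answer: x ∈ {-1, 1}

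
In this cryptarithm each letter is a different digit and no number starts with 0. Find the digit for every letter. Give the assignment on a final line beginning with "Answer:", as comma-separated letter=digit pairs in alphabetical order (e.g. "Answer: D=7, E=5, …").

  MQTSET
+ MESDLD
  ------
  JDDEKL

Step 1. [col 1: T + D ≡ L (mod 10)] column 1 (T + D ≡ L (mod 10), carry-in 0) doesn't pin D yet; pick D=2 and continue. So D=2.
Step 2. [col 1: T + D ≡ L (mod 10)] no forcing yet in column 1 (carry-in 0); L=0 is free and consistent — try it. So L=0.
Step 3. [col 1: T + D ≡ L (mod 10)] from column 1 (D=2, L=0, carry-in 0, digits 0,2 already taken and all letters distinct): T must equal 8. So T=8.
Step 4. [col 2: E + L ≡ K (mod 10)] several values work for E in column 2 (E + L ≡ K (mod 10), carry-in 1); try E=6. So E=6.
Step 5. [col 2: E + L ≡ K (mod 10)] in column 2 we have E+L≡K with carry-in 1; given E=6, L=0 and digits 0,2,6,8 already taken and all letters distinct, that pins K to 7 ⇒ K=7.
Step 6. [col 3: S + D ≡ E (mod 10)] column 3: given D=2, E=6, carry-in 0, and digits 0,2,6,7,8 already taken and all letters distinct, S+D≡E (mod 10) forces S=4 ⇒ S=4.
Step 7. [col 5: Q + E ≡ D (mod 10)] from column 5 (E=6, D=2, carry-in 1, digits 0,2,4,6,7,8 already taken and all letters distinct): Q must equal 5, so Q=5.
Step 8. [col 6: M + M ≡ J (mod 10)] column 6: given nothing yet, carry-in 1, and digits 0,2,4,5,6,7,8 already taken and all letters distinct, M+M≡J (mod 10) forces J=3. So J=3.
Step 9. [col 6: M + M ≡ J (mod 10)] column 6 reads M+M+carry(1)=J with J=3; with digits 0,2,3,4,5,6,7,8 already taken and all letters distinct, the only value for M is 1 ⇒ M=1.

Answer: D=2, E=6, J=3, K=7, L=0, M=1, Q=5, S=4, T=8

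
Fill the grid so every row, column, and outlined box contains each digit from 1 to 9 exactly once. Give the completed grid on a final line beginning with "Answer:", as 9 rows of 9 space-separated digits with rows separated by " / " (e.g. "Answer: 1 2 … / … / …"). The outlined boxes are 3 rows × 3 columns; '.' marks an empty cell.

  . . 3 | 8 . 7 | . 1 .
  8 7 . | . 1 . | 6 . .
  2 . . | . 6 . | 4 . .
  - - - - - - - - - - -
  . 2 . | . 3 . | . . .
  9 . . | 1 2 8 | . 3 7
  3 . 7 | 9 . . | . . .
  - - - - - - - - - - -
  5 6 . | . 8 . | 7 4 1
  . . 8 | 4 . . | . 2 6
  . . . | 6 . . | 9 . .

Step 1. [r5c7∈{5}] r5c7 is down to just 5, so r5c7=5.
Step 2. [r5c2∈{4}] r5c2 has the single candidate 4 ⇒ r5c2=4.
Step 3. [r6c2∈{1,5,8}] across col 2, 8 lands solely at r6c2, so r6c2=8.
Step 4. [r4c3∈{1,5,6}] in box 4, 5 fits only at r4c3, so r4c3=5.
Step 5. [r4c1∈{1,6}] 1 has one home in box 4: r4c1. So r4c1=1.
Step 6. [r8c7∈{3}] nothing but 3 survives at r8c7 ⇒ r8c7=3.
Step 7. [r3c8∈{5,7,8,9}] r3c8 is the only open cell in row 3 admitting 7 ⇒ r3c8=7.
Step 8. [r3c9∈{3,5,8,9}] row 3 places 8 nowhere but r3c9. So r3c9=8.
Step 9. [r9c9∈{5}] only 5 remains possible at r9c9, so r9c9=5.
Step 10. [r2c9∈{2,3,9}] across col 9, 3 lands solely at r2c9, so r2c9=3.
Step 11. [r2c8∈{5,9}] in col 8, 5 fits only at r2c8. So r2c8=5.
Step 12. [r1c9∈{2,9}] r1c9 is the only open cell in box 3 admitting 9. So r1c9=9.
Step 13. [r8c5∈{5,7,9}] 9 has one home in col 5: r8c5. So r8c5=9.
Step 14. [r3c2∈{1,5,9}] across col 2, 9 lands solely at r3c2, so r3c2=9.
Step 15. [r3c4∈{3,5}] across col 4, 5 lands solely at r3c4, so r3c4=5.
Step 16. [r8c2∈{1}] only 1 remains possible at r8c2, so r8c2=1.
Step 17. [r2c3∈{4}] only 4 remains possible at r2c3. So r2c3=4.
Step 18. [r7c4∈{2,3}] across col 4, 3 lands solely at r7c4. So r7c4=3.
Step 19. [r7c6∈{2}] r7c6 is down to just 2 ⇒ r7c6=2.
Step 20. [r6c9∈{2,4}] r6c9 is the only open cell in col 9 admitting 2. So r6c9=2.
Step 21. [r6c5∈{4,5}] r6c5 is the only open cell in col 5 admitting 5 ⇒ r6c5=5.
Step 22. [r6c8∈{6}] r6c8's peers cover all but 6. So r6c8=6.
Step 23. [r4c8∈{8,9}] r4c8 is the only open cell in row 4 admitting 9, so r4c8=9.
Step 24. [r9c5∈{7}] r9c5 is down to just 7. So r9c5=7.
Step 25. [r4c9∈{4}] r4c9's peers cover all but 4, so r4c9=4.
Step 26. [r6c7∈{1}] nothing but 1 survives at r6c7 ⇒ r6c7=1.
Step 27. [r8c6∈{5}] nothing but 5 survives at r8c6, so r8c6=5.
Step 28. [r4c6∈{6}] only 6 remains possible at r4c6 ⇒ r4c6=6.
Step 29. [r3c3∈{1}] r3c3's peers cover all but 1, so r3c3=1.
Step 30. [r2c6∈{9}] nothing but 9 survives at r2c6. So r2c6=9.
Step 31. [r8c1∈{7}] r8c1 is down to just 7. So r8c1=7.
Step 32. [r1c1∈{6}] nothing but 6 survives at r1c1, so r1c1=6.
Step 33. [r4c7∈{8}] r4c7 has the single candidate 8, so r4c7=8.
Step 34. [r9c3∈{2}] r9c3 has the single candidate 2 ⇒ r9c3=2.
Step 35. [r9c1∈{4}] r9c1's peers cover all but 4 ⇒ r9c1=4.
Step 36. [r9c6∈{1}] nothing but 1 survives at r9c6. So r9c6=1.
Step 37. [r2c4∈{2}] r2c4's peers cover all but 2. So r2c4=2.
Step 38. [r7c3∈{9}] only 9 remains possible at r7c3, so r7c3=9.
Step 39. [r9c8∈{8}] only 8 remains possible at r9c8 ⇒ r9c8=8.
Step 40. [r5c3∈{6}] only 6 remains possible at r5c3 ⇒ r5c3=6.
Step 41. [r9c2∈{3}] r9c2's peers cover all but 3 ⇒ r9c2=3.
Step 42. [r3c6∈{3}] r3c6 is down to just 3. So r3c6=3.
Step 43. [r1c5∈{4}] r1c5 has the single candidate 4 ⇒ r1c5=4.
Step 44. [r6c6∈{4}] nothing but 4 survives at r6c6. So r6c6=4.
Step 45. [r1c7∈{2}] r1c7's peers cover all but 2. So r1c7=2.
Step 46. [r1c2∈{5}] nothing but 5 survives at r1c2. So r1c2=5.
Step 47. [r4c4∈{7}] r4c4 is down to just 7. So r4c4=7.

Answer: 6 5 3 8 4 7 2 1 9 / 8 7 4 2 1 9 6 5 3 / 2 9 1 5 6 3 4 7 8 / 1 2 5 7 3 6 8 9 4 / 9 4 6 1 2 8 5 3 7 / 3 8 7 9 5 4 1 6 2 / 5 6 9 3 8 2 7 4 1 / 7 1 8 4 9 5 3 2 6 / 4 3 2 6 7 1 9 8 5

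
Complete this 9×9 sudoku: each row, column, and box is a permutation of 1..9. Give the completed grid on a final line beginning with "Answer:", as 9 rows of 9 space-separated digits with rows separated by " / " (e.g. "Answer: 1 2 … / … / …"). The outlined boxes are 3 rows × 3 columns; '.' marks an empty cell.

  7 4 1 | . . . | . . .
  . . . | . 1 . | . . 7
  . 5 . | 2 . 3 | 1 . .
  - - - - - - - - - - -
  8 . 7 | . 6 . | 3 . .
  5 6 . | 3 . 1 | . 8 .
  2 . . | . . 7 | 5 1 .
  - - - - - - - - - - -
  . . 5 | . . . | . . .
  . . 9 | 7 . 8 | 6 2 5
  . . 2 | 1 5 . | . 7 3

Step 1. [r7c9∈{1,4,8,9}] across col 9, 1 lands solely at r7c9. So r7c9=1.
Step 2. [r1c8∈{3,5,6,9}] in row 1, 3 fits only at r1c8. So r1c8=3.
Step 3. [r2c8∈{4,5,6,9}] 5 has one home in col 8: r2c8. So r2c8=5.
Step 4. [r3c8∈{4,6,9}] 6 has one home in col 8: r3c8 ⇒ r3c8=6.
Step 5. [r2c3∈{3,6,8}] r2c3 is the only open cell in col 3 admitting 6, so r2c3=6.
Step 6. [r2c2∈{2,3,8,9}] across col 2, 2 lands solely at r2c2. So r2c2=2.
Step 7. [r5c3∈{4}] only 4 remains possible at r5c3 ⇒ r5c3=4.
Step 8. [r3c1∈{9}] r3c1's peers cover all but 9, so r3c1=9.
Step 9. [r8c1∈{1,3,4}] in col 1, 1 fits only at r8c1. So r8c1=1.
Step 10. [r8c5∈{3,4}] 4 has one home in row 8: r8c5 ⇒ r8c5=4.
Step 11. [r3c9∈{4,8}] across row 3, 4 lands solely at r3c9, so r3c9=4.
Step 12. [r1c9∈{2,8,9}] 8 has one home in col 9: r1c9 ⇒ r1c9=8.
Step 13. [r1c5∈{9}] r1c5 has the single candidate 9. So r1c5=9.
Step 14. [r6c4∈{4,8,9}] across row 6, 4 lands solely at r6c4 ⇒ r6c4=4.
Step 15. [r5c5∈{2}] only 2 remains possible at r5c5, so r5c5=2.
Step 16. [r5c9∈{9}] r5c9's peers cover all but 9, so r5c9=9.
Step 17. [r7c8∈{4,9}] r7c8 is the only open cell in col 8 admitting 9. So r7c8=9.
Step 18. [r7c4∈{6}] r7c4's peers cover all but 6 ⇒ r7c4=6.
Step 19. [r4c4∈{5,9}] in col 4, 9 fits only at r4c4, so r4c4=9.
Step 20. [r8c2∈{3}] r8c2's peers cover all but 3. So r8c2=3.
Step 21. [r9c2∈{8}] r9c2's peers cover all but 8 ⇒ r9c2=8.
Step 22. [r9c7∈{4}] r9c7 has the single candidate 4, so r9c7=4.
Step 23. [r4c6∈{5}] only 5 remains possible at r4c6. So r4c6=5.
Step 24. [r6c5∈{8}] r6c5 is down to just 8. So r6c5=8.
Step 25. [r7c5∈{3}] r7c5 is down to just 3, so r7c5=3.
Step 26. [r2c6∈{4}] nothing but 4 survives at r2c6 ⇒ r2c6=4.
Step 27. [r6c3∈{3}] r6c3's peers cover all but 3 ⇒ r6c3=3.
Step 28. [r5c7∈{7}] nothing but 7 survives at r5c7. So r5c7=7.
Step 29. [r1c4∈{5}] r1c4 is down to just 5, so r1c4=5.
Step 30. [r3c5∈{7}] r3c5's peers cover all but 7. So r3c5=7.
Step 31. [r3c3∈{8}] r3c3 has the single candidate 8. So r3c3=8.
Step 32. [r2c7∈{9}] only 9 remains possible at r2c7. So r2c7=9.
Step 33. [r6c2∈{9}] r6c2's peers cover all but 9. So r6c2=9.
Step 34. [r7c1∈{4}] r7c1 is down to just 4, so r7c1=4.
Step 35. [r4c2∈{1}] nothing but 1 survives at r4c2, so r4c2=1.
Step 36. [r4c9∈{2}] r4c9 is down to just 2, so r4c9=2.
Step 37. [r6c9∈{6}] r6c9's peers cover all but 6 ⇒ r6c9=6.
Step 38. [r7c2∈{7}] only 7 remains possible at r7c2. So r7c2=7.
Step 39. [r7c6∈{2}] r7c6's peers cover all but 2, so r7c6=2.
Step 40. [r2c1∈{3}] nothing but 3 survives at r2c1. So r2c1=3.
Step 41. [r1c6∈{6}] nothing but 6 survives at r1c6. So r1c6=6.
Step 42. [r2c4∈{8}] r2c4 is down to just 8. So r2c4=8.
Step 43. [r1c7∈{2}] r1c7's peers cover all but 2 ⇒ r1c7=2.
Step 44. [r9c6∈{9}] r9c6's peers cover all but 9 ⇒ r9c6=9.
Step 45. [r9c1∈{6}] r9c1 is down to just 6. So r9c1=6.
Step 46. [r4c8∈{4}] only 4 remains possible at r4c8, so r4c8=4.
Step 47. [r7c7∈{8}] nothing but 8 survives at r7c7, so r7c7=8.

Answer: 7 4 1 5 9 6 2 3 8 / 3 2 6 8 1 4 9 5 7 / 9 5 8 2 7 3 1 6 4 / 8 1 7 9 6 5 3 4 2 / 5 6 4 3 2 1 7 8 9 / 2 9 3 4 8 7 5 1 6 / 4 7 5 6 3 2 8 9 1 / 1 3 9 7 4 8 6 2 5 / 6 8 2 1 5 9 4 7 3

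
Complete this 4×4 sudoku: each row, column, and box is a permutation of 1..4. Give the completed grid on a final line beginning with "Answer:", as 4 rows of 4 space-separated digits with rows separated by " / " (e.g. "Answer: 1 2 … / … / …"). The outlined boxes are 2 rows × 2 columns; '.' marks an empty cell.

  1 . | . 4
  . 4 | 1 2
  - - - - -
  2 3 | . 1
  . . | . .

Step 1. [r4c3∈{2,3,4}] 2 has one home in row 4: r4c3. So r4c3=2.
Step 2. [r4c4∈{3}] nothing but 3 survives at r4c4. So r4c4=3.
Step 3. [r4c1∈{4}] r4c1 has the single candidate 4. So r4c1=4.
Step 4. [r4c2∈{1}] nothing but 1 survives at r4c2. So r4c2=1.
Step 5. [r1c2∈{2}] r1c2 is down to just 2, so r1c2=2.
Step 6. [r3c3∈{4}] only 4 remains possible at r3c3. So r3c3=4.
Step 7. [r1c3∈{3}] r1c3 is down to just 3. So r1c3=3.
Step 8. [r2c1∈{3}] r2c1 is down to just 3 ⇒ r2c1=3.

Answer: 1 2 3 4 / 3 4 1 2 / 2 3 4 1 / 4 1 2 3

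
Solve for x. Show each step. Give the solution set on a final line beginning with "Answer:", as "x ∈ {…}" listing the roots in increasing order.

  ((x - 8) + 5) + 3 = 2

Step 1. [((x - 8) + 5) + 3 = 2] +3 is outermost — subtract 3 both sides. So sub: (x - 8) + 5 = -1.
Step 2. [(x - 8) + 5 = -1] +5 is outermost — subtract 5 both sides. So sub: x - 8 = -6.
Step 3. [x - 8 = -6] peel the -8: add 8 from each side, so sub: x = 2.

Answer: x ∈ {2}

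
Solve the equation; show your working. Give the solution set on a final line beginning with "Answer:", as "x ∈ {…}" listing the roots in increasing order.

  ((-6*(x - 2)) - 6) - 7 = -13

Step 1. [((-6*(x - 2)) - 6) - 7 = -13] -7 is outermost — add 7 both sides ⇒ sub: (-6*(x - 2)) - 6 = -6.
Step 2. [(-6*(x - 2)) - 6 = -6] -6 | LHS and -6 | -6: pull -6 out ⇒ factor: (x - 2) + 1 = 1.
Step 3. [(x - 2) + 1 = 1] 1 comes off first (subtract 1). So sub: x - 2 = 0.
Step 4. [x - 2 = 0] 2 comes off first (add 2) ⇒ sub: x = 2.

Answer: x ∈ {2}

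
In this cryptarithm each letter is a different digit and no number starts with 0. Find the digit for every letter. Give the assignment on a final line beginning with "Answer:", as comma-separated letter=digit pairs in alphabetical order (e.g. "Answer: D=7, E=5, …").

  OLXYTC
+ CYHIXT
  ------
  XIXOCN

Step 1. [col 1: C + T ≡ N (mod 10)] no forcing yet in column 1 (carry-in 0); T=3 is free and consistent — try it, so T=3.
Step 2. [col 1: C + T ≡ N (mod 10)] column 1 (C + T ≡ N (mod 10), carry-in 0) doesn't pin C yet; pick C=2 and continue. So C=2.
Step 3. [col 1: C + T ≡ N (mod 10)] column 1 reads C+T+carry(0)=N with C=2, T=3; with digits 2,3 already taken and all letters distinct, the only value for N is 5, so N=5.
Step 4. [col 2: T + X ≡ C (mod 10)] column 2 reads T+X+carry(0)=C with T=3, C=2; with digits 2,3,5 already taken and all letters distinct, the only value for X is 9. So X=9.
Step 5. [col 3: Y + I ≡ O (mod 10)] column 3 (Y + I ≡ O (mod 10), carry-in 1) doesn't pin O yet; pick O=6 and continue. So O=6.
Step 6. [col 3: Y + I ≡ O (mod 10)] no forcing yet in column 3 (carry-in 1); I=1 is free and consistent — try it, so I=1.
Step 7. [col 3: Y + I ≡ O (mod 10)] from column 3 (I=1, O=6, carry-in 1, digits 1,2,3,5,6,9 already taken and all letters distinct): Y must equal 4 ⇒ Y=4.
Step 8. [col 4: X + H ≡ X (mod 10)] column 4 reads X+H+carry(0)=X with X=9; with digits 1,2,3,4,5,6,9 already taken and all letters distinct, the only value for H is 0. So H=0.
Step 9. [col 5: L + Y ≡ I (mod 10)] from column 5 (Y=4, I=1, carry-in 0, digits 0,1,2,3,4,5,6,9 already taken and all letters distinct): L must equal 7. So L=7.

Answer: C=2, H=0, I=1, L=7, N=5, O=6, T=3, X=9, Y=4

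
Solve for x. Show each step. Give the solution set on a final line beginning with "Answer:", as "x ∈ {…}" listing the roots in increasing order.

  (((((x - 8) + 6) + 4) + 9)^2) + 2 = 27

Step 1. [(((((x - 8) + 6) + 4) + 9)^2) + 2 = 27] +2 is outermost — subtract 2 both sides ⇒ sub: ((((x - 8) + 6) + 4) + 9)^2 = 25.
Step 2. [((((x - 8) + 6) + 4) + 9)^2 = 25] 25 ≥ 0, LHS is (·)² — take ±√ ⇒ sqrt: (((x - 8) + 6) + 4) + 9 = 5 or -5.
Step 3. [(((x - 8) + 6) + 4) + 9 = 5 or -5] the outer +9 inverts by subtracting 9, so sub: ((x - 8) + 6) + 4 = -4 or -14.
Step 4. [((x - 8) + 6) + 4 = -4 or -14] subtract 4: x sits inside (… + 4). So sub: (x - 8) + 6 = -8 or -18.
Step 5. [(x - 8) + 6 = -8 or -18] the outer +6 inverts by subtracting 6 ⇒ sub: x - 8 = -14 or -24.
Step 6. [x - 8 = -14 or -24] -8 is outermost — add 8 both sides. So sub: x = -6 or -16.

Answer: x ∈ {-16, -6}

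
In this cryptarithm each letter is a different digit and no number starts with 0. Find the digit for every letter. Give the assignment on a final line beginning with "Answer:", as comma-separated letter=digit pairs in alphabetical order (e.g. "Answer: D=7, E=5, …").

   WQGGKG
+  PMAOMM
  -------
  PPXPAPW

Step 1. [col 1: G + M ≡ W (mod 10)] column 1 (G + M ≡ W (mod 10), carry-in 0) doesn't pin G yet; pick G=5 and continue. So G=5.
Step 2. [col 1: G + M ≡ W (mod 10)] no forcing yet in column 1 (carry-in 0); W=9 is free and consistent — try it ⇒ W=9.
Step 3. [P] P is the leading digit of a 7-digit sum of two 6-digit numbers; the final carry is exactly 1, so P=1.
Step 4. [col 1: G + M ≡ W (mod 10)] from column 1 (G=5, W=9, carry-in 0, digits 1,5,9 already taken and all letters distinct): M must equal 4, so M=4.
Step 5. [col 2: K + M ≡ P (mod 10)] column 2: given M=4, P=1, carry-in 0, and digits 1,4,5,9 already taken and all letters distinct, K+M≡P (mod 10) forces K=7, so K=7.
Step 6. [col 3: G + O ≡ A (mod 10)] several values work for A in column 3 (G + O ≡ A (mod 10), carry-in 1); try A=6. So A=6.
Step 7. [col 3: G + O ≡ A (mod 10)] column 3: given G=5, A=6, carry-in 1, and digits 1,4,5,6,7,9 already taken and all letters distinct, G+O≡A (mod 10) forces O=0. So O=0.
Step 8. [col 5: Q + M ≡ X (mod 10)] several values work for Q in column 5 (Q + M ≡ X (mod 10), carry-in 1); try Q=8 ⇒ Q=8.
Step 9. [col 5: Q + M ≡ X (mod 10)] column 5 reads Q+M+carry(1)=X with Q=8, M=4; with digits 0,1,4,5,6,7,8,9 already taken and all letters distinct, the only value for X is 3. So X=3.

Answer: A=6, G=5, K=7, M=4, O=0, P=1, Q=8, W=9, X=3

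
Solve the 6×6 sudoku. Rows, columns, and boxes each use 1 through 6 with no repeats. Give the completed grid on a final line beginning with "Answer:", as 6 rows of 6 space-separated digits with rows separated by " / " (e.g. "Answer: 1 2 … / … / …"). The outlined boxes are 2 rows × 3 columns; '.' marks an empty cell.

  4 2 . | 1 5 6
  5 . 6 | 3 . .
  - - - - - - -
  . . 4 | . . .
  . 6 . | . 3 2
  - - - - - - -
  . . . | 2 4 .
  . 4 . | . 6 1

Step 1. [r5c6∈{3,5}] in col 6, 3 fits only at r5c6. So r5c6=3.
Step 2. [r4c1∈{1}] r4c1 has the single candidate 1 ⇒ r4c1=1.
Step 3. [r4c3∈{5}] r4c3 is down to just 5 ⇒ r4c3=5.
Step 4. [r3c1∈{2,3}] r3c1 is the only open cell in row 3 admitting 2, so r3c1=2.
Step 5. [r3c6∈{5}] r3c6's peers cover all but 5. So r3c6=5.
Step 6. [r5c3∈{1}] r5c3 has the single candidate 1, so r5c3=1.
Step 7. [r6c1∈{3}] nothing but 3 survives at r6c1 ⇒ r6c1=3.
Step 8. [r6c4∈{5}] r6c4's peers cover all but 5, so r6c4=5.
Step 9. [r3c2∈{3}] r3c2 is down to just 3 ⇒ r3c2=3.
Step 10. [r4c4∈{4}] r4c4's peers cover all but 4 ⇒ r4c4=4.
Step 11. [r3c4∈{6}] only 6 remains possible at r3c4, so r3c4=6.
Step 12. [r2c2∈{1}] only 1 remains possible at r2c2 ⇒ r2c2=1.
Step 13. [r5c1∈{6}] r5c1's peers cover all but 6 ⇒ r5c1=6.
Step 14. [r2c5∈{2}] r2c5 has the single candidate 2 ⇒ r2c5=2.
Step 15. [r2c6∈{4}] r2c6 is down to just 4 ⇒ r2c6=4.
Step 16. [r5c2∈{5}] r5c2 is down to just 5, so r5c2=5.
Step 17. [r6c3∈{2}] r6c3 has the single candidate 2. So r6c3=2.
Step 18. [r3c5∈{1}] r3c5's peers cover all but 1. So r3c5=1.
Step 19. [r1c3∈{3}] nothing but 3 survives at r1c3, so r1c3=3.

Answer: 4 2 3 1 5 6 / 5 1 6 3 2 4 / 2 3 4 6 1 5 / 1 6 5 4 3 2 / 6 5 1 2 4 3 / 3 4 2 5 6 1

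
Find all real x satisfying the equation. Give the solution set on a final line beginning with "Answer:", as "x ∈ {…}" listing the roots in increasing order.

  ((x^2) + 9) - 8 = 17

Step 1. [((x^2) + 9) - 8 = 17] peel the -8: add 8 from each side ⇒ sub: (x^2) + 9 = 25.
Step 2. [(x^2) + 9 = 25] the outer +9 inverts by subtracting 9, so sub: x^2 = 16.
Step 3. [x^2 = 16] √ both sides: 16 ≥ 0 gives two branches ⇒ sqrt: x = 4 or -4.

Answer: x ∈ {-4, 4}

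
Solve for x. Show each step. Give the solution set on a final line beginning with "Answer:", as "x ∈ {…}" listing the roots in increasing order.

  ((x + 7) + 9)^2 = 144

Step 1. [((x + 7) + 9)^2 = 144] √ both sides: 144 ≥ 0 gives two branches ⇒ sqrt: (x + 7) + 9 = 12 or -12.
Step 2. [(x + 7) + 9 = 12 or -12] the outer +9 inverts by subtracting 9, so sub: x + 7 = 3 or -21.
Step 3. [x + 7 = 3 or -21] the outer +7 inverts by subtracting 7, so sub: x = -4 or -28.

Answer: x ∈ {-28, -4}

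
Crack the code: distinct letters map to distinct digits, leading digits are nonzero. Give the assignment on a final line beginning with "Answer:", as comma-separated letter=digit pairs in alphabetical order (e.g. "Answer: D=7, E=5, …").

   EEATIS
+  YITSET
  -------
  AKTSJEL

Step 1. [col 1: S + T ≡ L (mod 10)] several values work for T in column 1 (S + T ≡ L (mod 10), carry-in 0); try T=6 ⇒ T=6.
Step 2. [col 1: S + T ≡ L (mod 10)] column 1 (S + T ≡ L (mod 10), carry-in 0) doesn't pin L yet; pick L=4 and continue, so L=4.
Step 3. [col 1: S + T ≡ L (mod 10)] from column 1 (T=6, L=4, carry-in 0, digits 4,6 already taken and all letters distinct): S must equal 8 ⇒ S=8.
Step 4. [A] adding two 6-digit numbers gives at most 6+1 digits, and here it does — A is that final carry and must be 1. So A=1.
Step 5. [col 2: I + E ≡ E (mod 10)] in column 2 we have I+E≡E with carry-in 1; given nothing yet and digits 1,4,6,8 already taken and all letters distinct, that pins I to 9 ⇒ I=9.
Step 6. [col 2: I + E ≡ E (mod 10)] column 2 (I + E ≡ E (mod 10), carry-in 1) doesn't pin E yet; pick E=7 and continue, so E=7.
Step 7. [col 3: T + S ≡ J (mod 10)] column 3 reads T+S+carry(1)=J with T=6, S=8; with digits 1,4,6,7,8,9 already taken and all letters distinct, the only value for J is 5 ⇒ J=5.
Step 8. [col 6: E + Y ≡ K (mod 10)] column 6 reads E+Y+carry(1)=K with E=7; with digits 1,4,5,6,7,8,9 already taken and all letters distinct, the only value for K is 0. So K=0.
Step 9. [col 6: E + Y ≡ K (mod 10)] from column 6 (E=7, K=0, carry-in 1, digits 0,1,4,5,6,7,8,9 already taken and all letters distinct): Y must equal 2, so Y=2.

Answer: A=1, E=7, I=9, J=5, K=0, L=4, S=8, T=6, Y=2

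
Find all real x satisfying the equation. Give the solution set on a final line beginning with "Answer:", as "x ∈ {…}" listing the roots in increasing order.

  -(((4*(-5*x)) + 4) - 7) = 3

Step 1. [-(((4*(-5*x)) + 4) - 7) = 3] flip signs both sides. So neg: ((4*(-5*x)) + 4) - 7 = -3.
Step 2. [((4*(-5*x)) + 4) - 7 = -3] -7 is outermost — add 7 both sides ⇒ sub: (4*(-5*x)) + 4 = 4.
Step 3. [(4*(-5*x)) + 4 = 4] 4 divides every term; factor it out. So factor: (-5*x) + 1 = 1.
Step 4. [(-5*x) + 1 = 1] +1 is outermost — subtract 1 both sides, so sub: -5*x = 0.
Step 5. [-5*x = 0] leading coefficient -5: divide by -5 ⇒ div: x = 0.

Answer: x ∈ {0}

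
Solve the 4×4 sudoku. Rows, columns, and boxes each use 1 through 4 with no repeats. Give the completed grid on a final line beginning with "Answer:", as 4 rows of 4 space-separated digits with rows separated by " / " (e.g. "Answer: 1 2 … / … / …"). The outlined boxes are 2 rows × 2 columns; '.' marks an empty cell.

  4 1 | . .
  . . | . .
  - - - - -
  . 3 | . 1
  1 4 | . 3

Step 1. [r4c3∈{2}] only 2 remains possible at r4c3 ⇒ r4c3=2.
Step 2. [r2c3∈{1,3,4}] across row 2, 1 lands solely at r2c3, so r2c3=1.
Step 3. [r2c2∈{2}] nothing but 2 survives at r2c2 ⇒ r2c2=2.
Step 4. [r2c1∈{3}] r2c1 has the single candidate 3 ⇒ r2c1=3.
Step 5. [r1c3∈{3}] r1c3's peers cover all but 3, so r1c3=3.
Step 6. [r3c3∈{4}] nothing but 4 survives at r3c3 ⇒ r3c3=4.
Step 7. [r1c4∈{2}] r1c4 has the single candidate 2. So r1c4=2.
Step 8. [r2c4∈{4}] nothing but 4 survives at r2c4. So r2c4=4.
Step 9. [r3c1∈{2}] nothing but 2 survives at r3c1, so r3c1=2.

Answer: 4 1 3 2 / 3 2 1 4 / 2 3 4 1 / 1 4 2 3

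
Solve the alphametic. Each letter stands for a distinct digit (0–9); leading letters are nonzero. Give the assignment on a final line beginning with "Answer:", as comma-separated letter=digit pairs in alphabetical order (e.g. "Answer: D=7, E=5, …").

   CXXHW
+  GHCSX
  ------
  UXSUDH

Step 1. [U] the sum has 6 digits but both addends have 5; that extra leading digit U is the final carry, namely 1 ⇒ U=1.
Step 2. [col 1: W + X ≡ H (mod 10)] several values work for H in column 1 (W + X ≡ H (mod 10), carry-in 0); try H=5 ⇒ H=5.
Step 3. [col 1: W + X ≡ H (mod 10)] column 1 (W + X ≡ H (mod 10), carry-in 0) doesn't pin X yet; pick X=3 and continue ⇒ X=3.
Step 4. [col 1: W + X ≡ H (mod 10)] in column 1 we have W+X≡H with carry-in 0; given X=3, H=5 and digits 1,3,5 already taken and all letters distinct, that pins W to 2, so W=2.
Step 5. [col 2: H + S ≡ D (mod 10)] column 2 (H + S ≡ D (mod 10), carry-in 0) doesn't pin D yet; pick D=4 and continue. So D=4.
Step 6. [col 2: H + S ≡ D (mod 10)] column 2 reads H+S+carry(0)=D with H=5, D=4; with digits 1,2,3,4,5 already taken and all letters distinct, the only value for S is 9, so S=9.
Step 7. [col 3: X + C ≡ U (mod 10)] from column 3 (X=3, U=1, carry-in 1, digits 1,2,3,4,5,9 already taken and all letters distinct): C must equal 7, so C=7.
Step 8. [col 5: C + G ≡ X (mod 10)] column 5 reads C+G+carry(0)=X with C=7, X=3; with digits 1,2,3,4,5,7,9 already taken and all letters distinct, the only value for G is 6. So G=6.

Answer: C=7, D=4, G=6, H=5, S=9, U=1, W=2, X=3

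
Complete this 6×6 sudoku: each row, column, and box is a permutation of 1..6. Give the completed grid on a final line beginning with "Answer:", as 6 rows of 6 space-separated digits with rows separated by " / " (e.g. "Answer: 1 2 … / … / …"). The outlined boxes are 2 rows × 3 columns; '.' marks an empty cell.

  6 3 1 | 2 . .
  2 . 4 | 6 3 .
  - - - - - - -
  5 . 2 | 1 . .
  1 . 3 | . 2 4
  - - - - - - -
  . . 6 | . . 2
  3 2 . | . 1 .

Step 1. [r6c4∈{4,5}] row 6 places 4 nowhere but r6c4. So r6c4=4.
Step 2. [r5c5∈{5}] only 5 remains possible at r5c5 ⇒ r5c5=5.
Step 3. [r3c5∈{6}] only 6 remains possible at r3c5, so r3c5=6.
Step 4. [r2c2∈{5}] r2c2 is down to just 5 ⇒ r2c2=5.
Step 5. [r5c1∈{4}] r5c1 is down to just 4, so r5c1=4.
Step 6. [r5c4∈{3}] only 3 remains possible at r5c4. So r5c4=3.
Step 7. [r3c2∈{4}] only 4 remains possible at r3c2, so r3c2=4.
Step 8. [r6c6∈{6}] only 6 remains possible at r6c6 ⇒ r6c6=6.
Step 9. [r6c3∈{5}] r6c3 is down to just 5 ⇒ r6c3=5.
Step 10. [r3c6∈{3}] nothing but 3 survives at r3c6, so r3c6=3.
Step 11. [r1c5∈{4}] only 4 remains possible at r1c5 ⇒ r1c5=4.
Step 12. [r4c4∈{5}] r4c4 is down to just 5. So r4c4=5.
Step 13. [r5c2∈{1}] nothing but 1 survives at r5c2. So r5c2=1.
Step 14. [r2c6∈{1}] r2c6 has the single candidate 1. So r2c6=1.
Step 15. [r1c6∈{5}] nothing but 5 survives at r1c6. So r1c6=5.
Step 16. [r4c2∈{6}] r4c2 is down to just 6. So r4c2=6.

Answer: 6 3 1 2 4 5 / 2 5 4 6 3 1 / 5 4 2 1 6 3 / 1 6 3 5 2 4 / 4 1 6 3 5 2 / 3 2 5 4 1 6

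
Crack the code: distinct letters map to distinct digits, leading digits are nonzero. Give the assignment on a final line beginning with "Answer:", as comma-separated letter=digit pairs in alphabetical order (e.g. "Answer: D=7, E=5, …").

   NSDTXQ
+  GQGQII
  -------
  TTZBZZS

Step 1. [T] the sum has 7 digits but both addends have 6; that extra leading digit T is the final carry, namely 1, so T=1.
Step 2. [col 1: Q + I ≡ S (mod 10)] column 1 (Q + I ≡ S (mod 10), carry-in 0) doesn't pin I yet; pick I=3 and continue ⇒ I=3.
Step 3. [col 1: Q + I ≡ S (mod 10)] Q=7 is one option consistent with column 1 (Q + I ≡ S (mod 10), carry-in 0) — take it. So Q=7.
Step 4. [col 1: Q + I ≡ S (mod 10)] in column 1 we have Q+I≡S with carry-in 0; given Q=7, I=3 and digits 1,3,7 already taken and all letters distinct, that pins S to 0. So S=0.
Step 5. [col 2: X + I ≡ Z (mod 10)] no forcing yet in column 2 (carry-in 1); X=4 is free and consistent — try it ⇒ X=4.
Step 6. [col 2: X + I ≡ Z (mod 10)] from column 2 (X=4, I=3, carry-in 1, digits 0,1,3,4,7 already taken and all letters distinct): Z must equal 8 ⇒ Z=8.
Step 7. [col 4: D + G ≡ B (mod 10)] from column 4 (nothing yet, carry-in 0, digits 0,1,3,4,7,8 already taken and all letters distinct): B must equal 5. So B=5.
Step 8. [col 4: D + G ≡ B (mod 10)] D=6 is one option consistent with column 4 (D + G ≡ B (mod 10), carry-in 0) — take it ⇒ D=6.
Step 9. [col 4: D + G ≡ B (mod 10)] in column 4 we have D+G≡B with carry-in 0; given D=6, B=5 and digits 0,1,3,4,5,6,7,8 already taken and all letters distinct, that pins G to 9 ⇒ G=9.
Step 10. [col 6: N + G ≡ T (mod 10)] in column 6 we have N+G≡T with carry-in 0; given G=9, T=1 and digits 0,1,3,4,5,6,7,8,9 already taken and all letters distinct, that pins N to 2. So N=2.

Answer: B=5, D=6, G=9, I=3, N=2, Q=7, S=0, T=1, X=4, Z=8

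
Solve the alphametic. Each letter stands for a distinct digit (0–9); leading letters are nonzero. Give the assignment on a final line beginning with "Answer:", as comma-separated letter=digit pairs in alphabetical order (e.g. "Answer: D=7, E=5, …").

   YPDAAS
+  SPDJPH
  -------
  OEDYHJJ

Step 1. [col 1: S + H ≡ J (mod 10)] no forcing yet in column 1 (carry-in 0); J=6 is free and consistent — try it ⇒ J=6.
Step 2. [col 1: S + H ≡ J (mod 10)] column 1 (S + H ≡ J (mod 10), carry-in 0) doesn't pin H yet; pick H=9 and continue ⇒ H=9.
Step 3. [col 1: S + H ≡ J (mod 10)] in column 1 we have S+H≡J with carry-in 0; given H=9, J=6 and digits 6,9 already taken and all letters distinct, that pins S to 7 ⇒ S=7.
Step 4. [O] the sum has 7 digits but both addends have 6; that extra leading digit O is the final carry, namely 1, so O=1.
Step 5. [col 2: A + P ≡ J (mod 10)] several values work for P in column 2 (A + P ≡ J (mod 10), carry-in 1); try P=2 ⇒ P=2.
Step 6. [col 2: A + P ≡ J (mod 10)] from column 2 (P=2, J=6, carry-in 1, digits 1,2,6,7,9 already taken and all letters distinct): A must equal 3. So A=3.
Step 7. [col 4: D + D ≡ Y (mod 10)] column 4 (D + D ≡ Y (mod 10), carry-in 0) doesn't pin D yet; pick D=4 and continue. So D=4.
Step 8. [col 4: D + D ≡ Y (mod 10)] column 4 reads D+D+carry(0)=Y with D=4; with digits 1,2,3,4,6,7,9 already taken and all letters distinct, the only value for Y is 8 ⇒ Y=8.
Step 9. [col 6: Y + S ≡ E (mod 10)] from column 6 (Y=8, S=7, carry-in 0, digits 1,2,3,4,6,7,8,9 already taken and all letters distinct): E must equal 5 ⇒ E=5.

Answer: A=3, D=4, E=5, H=9, J=6, O=1, P=2, S=7, Y=8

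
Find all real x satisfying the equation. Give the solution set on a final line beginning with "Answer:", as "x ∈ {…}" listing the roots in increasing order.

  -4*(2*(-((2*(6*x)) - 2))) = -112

Step 1. [-4*(2*(-((2*(6*x)) - 2))) = -112] leading coefficient -4: divide by -4 ⇒ div: 2*(-((2*(6*x)) - 2)) = 28.
Step 2. [2*(-((2*(6*x)) - 2)) = 28] leading coefficient 2: divide by 2, so div: -((2*(6*x)) - 2) = 14.
Step 3. [-((2*(6*x)) - 2) = 14] leading − — multiply by −1 ⇒ neg: (2*(6*x)) - 2 = -14.
Step 4. [(2*(6*x)) - 2 = -14] 2 divides every term; factor it out ⇒ factor: (6*x) - 1 = -7.
Step 5. [(6*x) - 1 = -7] -1 is outermost — add 1 both sides ⇒ sub: 6*x = -6.
Step 6. [6*x = -6] 6 out front; divide by 6. So div: x = -1.

Answer: x ∈ {-1}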